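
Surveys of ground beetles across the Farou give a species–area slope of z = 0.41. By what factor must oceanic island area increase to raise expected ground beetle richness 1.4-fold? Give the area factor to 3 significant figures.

2.27

(A₂/A₁)^0.41 = 1.4, so A₂/A₁ = 1.4^(1/0.41) = 1.4^2.439
ln(A₂/A₁) = ln 1.4 / 0.41 = 0.3365 / 0.41 = 0.8207
A₂/A₁ = e^0.8207 ≈ 2.272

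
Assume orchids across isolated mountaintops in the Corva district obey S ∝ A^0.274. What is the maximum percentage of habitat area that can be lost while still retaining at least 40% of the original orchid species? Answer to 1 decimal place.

96.5%

Need (A_new/A_old)^0.274 = 0.4, so A_new/A_old = 0.4^(1/0.274) = 0.4^3.65
ln(A_new/A_old) = ln 0.4 / 0.274 = -0.9163 / 0.274 = -3.3441
A_new/A_old = e^-3.3441 ≈ 0.03529
Fraction that can be lost = 1 − 0.03529 = 0.9647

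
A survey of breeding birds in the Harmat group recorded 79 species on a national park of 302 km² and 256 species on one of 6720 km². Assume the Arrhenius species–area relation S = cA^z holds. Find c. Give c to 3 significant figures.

z = ln(S₂/S₁) / ln(A₂/A₁) = ln(256/79) / ln(6720/302) = 1.1757 / 3.1024 = 0.3790
c = S₁ / A₁^z = 79 / 302^0.3790 = 79 / 8.707 = 9.073

9.07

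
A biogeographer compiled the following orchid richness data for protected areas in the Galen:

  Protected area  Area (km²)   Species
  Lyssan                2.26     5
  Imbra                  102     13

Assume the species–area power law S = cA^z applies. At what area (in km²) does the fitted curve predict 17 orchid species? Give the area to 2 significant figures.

z = ln(13/5) / ln(102/2.26) = 0.9555 / 3.8096 = 0.2508
c = 5 / 2.26^0.2508 = 5 / 1.227 = 4.075
A = (17/4.075)^(1/0.2508) ⇒ ln A = ln(4.172)/0.2508 = 5.6945
A = e^5.6945 ≈ 297.2 km²

300 km²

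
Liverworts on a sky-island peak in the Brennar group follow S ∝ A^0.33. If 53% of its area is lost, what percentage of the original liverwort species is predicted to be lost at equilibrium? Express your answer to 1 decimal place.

22.1%

S_new/S_old = (A_new/A_old)^z = 0.47^0.33
= exp(0.33 × ln 0.47) = exp(0.33 × -0.7550) = exp(-0.2492) ≈ 0.7795
Fraction lost = 1 − 0.7795 = 0.2205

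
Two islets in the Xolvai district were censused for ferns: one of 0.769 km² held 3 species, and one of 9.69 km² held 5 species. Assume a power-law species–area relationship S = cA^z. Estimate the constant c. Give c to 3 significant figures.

z = ln(S₂/S₁) / ln(A₂/A₁) = ln(5/3) / ln(9.69/0.769) = 0.5108 / 2.5338 = 0.2016
c = S₁ / A₁^z = 3 / 0.769^0.2016 = 3 / 0.9484 = 3.163

3.16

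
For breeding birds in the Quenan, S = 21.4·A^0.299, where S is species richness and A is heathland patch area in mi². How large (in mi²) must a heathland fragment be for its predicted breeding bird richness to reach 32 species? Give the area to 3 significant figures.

32 = 21.4 × A^0.299  ⇒  A^0.299 = 32/21.4 = 1.495
ln A = ln(1.495) / 0.299 = 0.4023 / 0.299 = 1.3456
A = e^1.3456 ≈ 3.841 mi²

3.84 mi²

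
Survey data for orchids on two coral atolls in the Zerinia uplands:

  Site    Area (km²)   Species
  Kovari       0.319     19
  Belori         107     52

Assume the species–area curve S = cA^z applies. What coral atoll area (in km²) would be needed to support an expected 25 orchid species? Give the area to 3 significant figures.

1.56 km²

z = ln(52/19) / ln(107/0.319) = 1.0068 / 5.8154 = 0.1731
c = 19 / 0.319^0.1731 = 19 / 0.8205 = 23.16
A = (25/23.16)^(1/0.1731) ⇒ ln A = ln(1.08)/0.1731 = 0.4426
A = e^0.4426 ≈ 1.557 km²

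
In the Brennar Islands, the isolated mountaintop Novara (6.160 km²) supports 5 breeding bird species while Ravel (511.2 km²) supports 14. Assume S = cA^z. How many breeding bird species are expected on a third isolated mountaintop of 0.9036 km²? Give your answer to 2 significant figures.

z = ln(14/5) / ln(511.2/6.16) = 1.0296 / 4.4187 = 0.2330
c = 5 / 6.16^0.2330 = 5 / 1.528 = 3.273
S₃ = 3.273 × 0.9036^0.2330 = 3.273 × 0.9767 ≈ 3.197

3.2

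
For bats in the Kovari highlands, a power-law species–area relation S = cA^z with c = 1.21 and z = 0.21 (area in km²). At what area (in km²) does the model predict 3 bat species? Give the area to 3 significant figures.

3 = 1.21 × A^0.21  ⇒  A^0.21 = 3/1.21 = 2.479
ln A = ln(2.479) / 0.21 = 0.9080 / 0.21 = 4.3238
A = e^4.3238 ≈ 75.47 km²

75.5 km²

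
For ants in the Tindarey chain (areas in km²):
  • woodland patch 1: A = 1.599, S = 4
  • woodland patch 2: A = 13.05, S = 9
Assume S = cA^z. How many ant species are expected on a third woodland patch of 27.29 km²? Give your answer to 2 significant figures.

12

z = ln(9/4) / ln(13.05/1.599) = 0.8109 / 2.0994 = 0.3863
c = 4 / 1.599^0.3863 = 4 / 1.199 = 3.337
S₃ = 3.337 × 27.29^0.3863 = 3.337 × 3.587 ≈ 11.97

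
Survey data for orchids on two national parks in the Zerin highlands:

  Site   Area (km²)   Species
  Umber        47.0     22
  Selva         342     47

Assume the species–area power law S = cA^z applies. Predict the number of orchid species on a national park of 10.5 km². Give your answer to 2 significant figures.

z = ln(47/22) / ln(342/47) = 0.7591 / 1.9847 = 0.3825
c = 22 / 47^0.3825 = 22 / 4.361 = 5.045
S₃ = 5.045 × 10.5^0.3825 = 5.045 × 2.458 ≈ 12.4

12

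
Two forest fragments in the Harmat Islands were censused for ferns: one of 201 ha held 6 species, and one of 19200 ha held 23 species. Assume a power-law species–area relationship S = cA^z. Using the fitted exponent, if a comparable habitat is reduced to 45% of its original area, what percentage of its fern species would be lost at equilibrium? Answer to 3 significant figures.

z = ln(23/6) / ln(19200/201) = 1.3437 / 4.5594 = 0.2947
S_new/S_old = (A_new/A_old)^z = 0.45^0.2947 = exp(0.2947 × -0.7985) = 0.7903
Fraction lost = 1 − 0.7903 = 0.2097

21.0%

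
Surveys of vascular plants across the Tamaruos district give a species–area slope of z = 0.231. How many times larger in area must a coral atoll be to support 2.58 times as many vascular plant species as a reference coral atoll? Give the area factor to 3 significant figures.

(A₂/A₁)^0.231 = 2.58, so A₂/A₁ = 2.58^(1/0.231) = 2.58^4.329
ln(A₂/A₁) = ln 2.58 / 0.231 = 0.9478 / 0.231 = 4.1030
A₂/A₁ = e^4.1030 ≈ 60.52

60.5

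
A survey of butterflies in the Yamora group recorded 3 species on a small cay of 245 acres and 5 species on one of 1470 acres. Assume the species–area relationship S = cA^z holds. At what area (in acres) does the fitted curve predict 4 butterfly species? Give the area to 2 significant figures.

670 acres

z = ln(5/3) / ln(1470/245) = 0.5108 / 1.7918 = 0.2851
c = 3 / 245^0.2851 = 3 / 4.799 = 0.6251
A = (4/0.6251)^(1/0.2851) ⇒ ln A = ln(6.399)/0.2851 = 6.5103
A = e^6.5103 ≈ 672 acres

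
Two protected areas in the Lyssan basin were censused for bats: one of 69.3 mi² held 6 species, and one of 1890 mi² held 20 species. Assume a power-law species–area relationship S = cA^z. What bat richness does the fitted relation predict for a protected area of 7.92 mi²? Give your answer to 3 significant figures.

z = ln(20/6) / ln(1890/69.3) = 1.2040 / 3.3059 = 0.3642
c = 6 / 69.3^0.3642 = 6 / 4.681 = 1.282
S₃ = 1.282 × 7.92^0.3642 = 1.282 × 2.125 ≈ 2.723

2.72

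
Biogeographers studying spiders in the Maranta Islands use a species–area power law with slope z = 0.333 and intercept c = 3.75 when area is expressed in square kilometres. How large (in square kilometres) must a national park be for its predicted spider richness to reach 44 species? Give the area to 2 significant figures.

1600 square kilometres

44 = 3.75 × A^0.333  ⇒  A^0.333 = 44/3.75 = 11.73
ln A = ln(11.73) / 0.333 = 2.4624 / 0.333 = 7.3947
A = e^7.3947 ≈ 1627 square kilometres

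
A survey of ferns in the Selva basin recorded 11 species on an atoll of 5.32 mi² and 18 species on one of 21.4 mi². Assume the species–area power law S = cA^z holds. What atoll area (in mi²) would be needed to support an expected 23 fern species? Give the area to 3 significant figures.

42.8 mi²

z = ln(18/11) / ln(21.4/5.32) = 0.4925 / 1.3919 = 0.3538
c = 11 / 5.32^0.3538 = 11 / 1.806 = 6.089
A = (23/6.089)^(1/0.3538) ⇒ ln A = ln(3.777)/0.3538 = 3.7562
A = e^3.7562 ≈ 42.79 mi²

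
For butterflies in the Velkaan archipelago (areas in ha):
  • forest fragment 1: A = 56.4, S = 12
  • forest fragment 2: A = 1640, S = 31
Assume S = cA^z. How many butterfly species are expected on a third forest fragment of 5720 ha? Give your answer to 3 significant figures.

z = ln(31/12) / ln(1640/56.4) = 0.9491 / 3.3700 = 0.2816
c = 12 / 56.4^0.2816 = 12 / 3.113 = 3.855
S₃ = 3.855 × 5720^0.2816 = 3.855 × 11.43 ≈ 44.07

44.1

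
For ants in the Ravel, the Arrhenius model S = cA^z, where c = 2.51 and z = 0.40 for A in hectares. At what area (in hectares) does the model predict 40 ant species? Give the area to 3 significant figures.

40 = 2.51 × A^0.4  ⇒  A^0.4 = 40/2.51 = 15.94
ln A = ln(15.94) / 0.4 = 2.7686 / 0.4 = 6.9215
A = e^6.9215 ≈ 1014 hectares

1010 hectares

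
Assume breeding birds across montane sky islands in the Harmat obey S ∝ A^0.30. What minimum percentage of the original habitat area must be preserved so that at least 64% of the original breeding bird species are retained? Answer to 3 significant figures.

22.6%

Need (A_new/A_old)^0.3 = 0.64, so A_new/A_old = 0.64^(1/0.3) = 0.64^3.333
ln(A_new/A_old) = ln 0.64 / 0.3 = -0.4463 / 0.3 = -1.4876
A_new/A_old = e^-1.4876 ≈ 0.2259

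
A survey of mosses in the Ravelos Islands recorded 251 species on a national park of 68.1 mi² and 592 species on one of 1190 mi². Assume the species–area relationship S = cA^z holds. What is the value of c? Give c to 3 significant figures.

z = ln(S₂/S₁) / ln(A₂/A₁) = ln(592/251) / ln(1190/68.1) = 0.8581 / 2.8607 = 0.2999
c = S₁ / A₁^z = 251 / 68.1^0.2999 = 251 / 3.547 = 70.77

70.8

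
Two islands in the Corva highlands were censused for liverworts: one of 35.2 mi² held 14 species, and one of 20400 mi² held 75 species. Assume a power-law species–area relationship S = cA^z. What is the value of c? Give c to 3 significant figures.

z = ln(S₂/S₁) / ln(A₂/A₁) = ln(75/14) / ln(20400/35.2) = 1.6784 / 6.3622 = 0.2638
c = S₁ / A₁^z = 14 / 35.2^0.2638 = 14 / 2.559 = 5.472

5.47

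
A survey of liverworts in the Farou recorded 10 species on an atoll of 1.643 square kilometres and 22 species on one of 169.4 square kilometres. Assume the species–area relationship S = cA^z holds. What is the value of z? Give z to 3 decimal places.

Taking logs: ln S = ln c + z ln A, so z = (ln S₂ − ln S₁)/(ln A₂ − ln A₁).
z = ln(22/10) / ln(169.4/1.643) = ln(2.2) / ln(103.1) = 0.7885 / 4.6357 = 0.1701

0.170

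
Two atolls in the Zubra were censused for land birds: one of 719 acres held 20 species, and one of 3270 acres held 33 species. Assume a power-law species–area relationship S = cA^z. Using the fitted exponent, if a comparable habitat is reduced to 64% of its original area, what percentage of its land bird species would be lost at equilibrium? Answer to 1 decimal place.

13.7%

z = ln(33/20) / ln(3270/719) = 0.5008 / 1.5147 = 0.3306
S_new/S_old = (A_new/A_old)^z = 0.64^0.3306 = exp(0.3306 × -0.4463) = 0.8628
Fraction lost = 1 − 0.8628 = 0.1372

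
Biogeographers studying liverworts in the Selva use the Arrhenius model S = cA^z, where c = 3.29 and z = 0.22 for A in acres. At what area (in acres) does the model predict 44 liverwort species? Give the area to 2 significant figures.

44 = 3.29 × A^0.22  ⇒  A^0.22 = 44/3.29 = 13.37
ln A = ln(13.37) / 0.22 = 2.5933 / 0.22 = 11.7877
A = e^11.7877 ≈ 131628 acres

130000 acres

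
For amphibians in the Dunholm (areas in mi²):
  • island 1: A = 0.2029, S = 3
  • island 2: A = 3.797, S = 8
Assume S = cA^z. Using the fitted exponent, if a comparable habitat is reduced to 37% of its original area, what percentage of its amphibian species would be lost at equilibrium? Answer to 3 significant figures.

z = ln(8/3) / ln(3.797/0.2029) = 0.9808 / 2.9293 = 0.3348
S_new/S_old = (A_new/A_old)^z = 0.37^0.3348 = exp(0.3348 × -0.9943) = 0.7168
Fraction lost = 1 − 0.7168 = 0.2832

28.3%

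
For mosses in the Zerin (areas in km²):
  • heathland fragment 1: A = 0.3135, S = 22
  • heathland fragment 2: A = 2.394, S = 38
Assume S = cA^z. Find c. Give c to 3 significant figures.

z = ln(S₂/S₁) / ln(A₂/A₁) = ln(38/22) / ln(2.394/0.3135) = 0.5465 / 2.0329 = 0.2688
c = S₁ / A₁^z = 22 / 0.3135^0.2688 = 22 / 0.7321 = 30.05

30.1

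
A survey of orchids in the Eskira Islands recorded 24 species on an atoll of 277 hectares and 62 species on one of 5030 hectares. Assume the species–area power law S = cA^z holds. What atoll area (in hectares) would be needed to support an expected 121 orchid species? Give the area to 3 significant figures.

38800 hectares

z = ln(62/24) / ln(5030/277) = 0.9491 / 2.8992 = 0.3274
c = 24 / 277^0.3274 = 24 / 6.303 = 3.807
A = (121/3.807)^(1/0.3274) ⇒ ln A = ln(31.78)/0.3274 = 10.5657
A = e^10.5657 ≈ 38782 hectares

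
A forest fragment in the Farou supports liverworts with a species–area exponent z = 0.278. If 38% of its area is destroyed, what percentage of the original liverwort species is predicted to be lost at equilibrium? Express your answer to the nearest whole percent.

12%

S_new/S_old = (A_new/A_old)^z = 0.62^0.278
= exp(0.278 × ln 0.62) = exp(0.278 × -0.4780) = exp(-0.1329) ≈ 0.8756
Fraction lost = 1 − 0.8756 = 0.1244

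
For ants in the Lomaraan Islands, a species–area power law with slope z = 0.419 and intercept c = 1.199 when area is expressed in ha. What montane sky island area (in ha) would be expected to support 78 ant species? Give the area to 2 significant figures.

78 = 1.199 × A^0.419  ⇒  A^0.419 = 78/1.199 = 65.05
ln A = ln(65.05) / 0.419 = 4.1752 / 0.419 = 9.9647
A = e^9.9647 ≈ 21263 ha

21000 ha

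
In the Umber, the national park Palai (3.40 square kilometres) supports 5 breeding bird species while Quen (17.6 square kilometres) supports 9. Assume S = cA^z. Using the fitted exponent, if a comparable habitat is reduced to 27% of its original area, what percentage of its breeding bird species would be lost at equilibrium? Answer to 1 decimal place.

z = ln(9/5) / ln(17.6/3.4) = 0.5878 / 1.6441 = 0.3575
S_new/S_old = (A_new/A_old)^z = 0.27^0.3575 = exp(0.3575 × -1.3093) = 0.6262
Fraction lost = 1 − 0.6262 = 0.3738

37.4%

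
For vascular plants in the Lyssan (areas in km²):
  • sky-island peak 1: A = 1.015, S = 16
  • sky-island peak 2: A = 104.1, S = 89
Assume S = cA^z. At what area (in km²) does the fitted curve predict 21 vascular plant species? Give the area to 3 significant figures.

2.11 km²

z = ln(89/16) / ln(104.1/1.015) = 1.7160 / 4.6305 = 0.3706
c = 16 / 1.015^0.3706 = 16 / 1.006 = 15.91
A = (21/15.91)^(1/0.3706) ⇒ ln A = ln(1.32)/0.3706 = 0.7487
A = e^0.7487 ≈ 2.114 km²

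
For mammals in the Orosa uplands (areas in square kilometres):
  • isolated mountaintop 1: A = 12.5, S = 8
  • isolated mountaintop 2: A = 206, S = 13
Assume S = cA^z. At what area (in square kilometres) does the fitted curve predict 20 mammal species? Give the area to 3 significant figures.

z = ln(13/8) / ln(206/12.5) = 0.4855 / 2.8021 = 0.1733
c = 8 / 12.5^0.1733 = 8 / 1.549 = 5.165
A = (20/5.165)^(1/0.1733) ⇒ ln A = ln(3.873)/0.1733 = 7.8142
A = e^7.8142 ≈ 2475 square kilometres

2480 square kilometres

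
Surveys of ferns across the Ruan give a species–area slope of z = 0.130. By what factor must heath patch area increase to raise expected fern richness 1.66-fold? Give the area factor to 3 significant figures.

(A₂/A₁)^0.13 = 1.66, so A₂/A₁ = 1.66^(1/0.13) = 1.66^7.692
ln(A₂/A₁) = ln 1.66 / 0.13 = 0.5068 / 0.13 = 3.8986
A₂/A₁ = e^3.8986 ≈ 49.33

49.3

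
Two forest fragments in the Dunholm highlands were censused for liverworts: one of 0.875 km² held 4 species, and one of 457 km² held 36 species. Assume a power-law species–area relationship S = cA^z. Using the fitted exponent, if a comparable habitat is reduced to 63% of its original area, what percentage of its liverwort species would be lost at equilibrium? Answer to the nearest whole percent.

15%

z = ln(36/4) / ln(457/0.875) = 2.1972 / 6.2582 = 0.3511
S_new/S_old = (A_new/A_old)^z = 0.63^0.3511 = exp(0.3511 × -0.4620) = 0.8503
Fraction lost = 1 − 0.8503 = 0.1497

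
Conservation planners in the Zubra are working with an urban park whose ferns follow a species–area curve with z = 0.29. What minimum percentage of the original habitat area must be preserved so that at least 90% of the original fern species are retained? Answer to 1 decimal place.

69.5%

Need (A_new/A_old)^0.29 = 0.9, so A_new/A_old = 0.9^(1/0.29) = 0.9^3.448
ln(A_new/A_old) = ln 0.9 / 0.29 = -0.1054 / 0.29 = -0.3633
A_new/A_old = e^-0.3633 ≈ 0.6954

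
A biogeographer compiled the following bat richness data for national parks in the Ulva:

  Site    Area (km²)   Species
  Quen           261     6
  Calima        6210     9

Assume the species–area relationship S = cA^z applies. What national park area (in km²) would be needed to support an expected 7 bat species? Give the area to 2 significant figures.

870 km²

z = ln(9/6) / ln(6210/261) = 0.4055 / 3.1694 = 0.1279
c = 6 / 261^0.1279 = 6 / 2.038 = 2.944
A = (7/2.944)^(1/0.1279) ⇒ ln A = ln(2.377)/0.1279 = 6.7695
A = e^6.7695 ≈ 870.8 km²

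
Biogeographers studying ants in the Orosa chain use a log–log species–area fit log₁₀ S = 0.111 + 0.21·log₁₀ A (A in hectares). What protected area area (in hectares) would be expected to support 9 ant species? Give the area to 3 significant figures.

9 = 1.291 × A^0.21  ⇒  A^0.21 = 9/1.291 = 6.97
ln A = ln(6.97) / 0.21 = 1.9416 / 0.21 = 9.2459
A = e^9.2459 ≈ 10362 hectares

10400 hectares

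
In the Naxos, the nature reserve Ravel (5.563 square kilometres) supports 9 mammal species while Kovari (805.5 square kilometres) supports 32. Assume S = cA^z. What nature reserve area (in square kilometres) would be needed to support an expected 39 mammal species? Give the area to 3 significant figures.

z = ln(32/9) / ln(805.5/5.563) = 1.2685 / 4.9753 = 0.2550
c = 9 / 5.563^0.2550 = 9 / 1.549 = 5.811
A = (39/5.811)^(1/0.2550) ⇒ ln A = ln(6.712)/0.2550 = 7.4674
A = e^7.4674 ≈ 1750 square kilometres

1750 square kilometres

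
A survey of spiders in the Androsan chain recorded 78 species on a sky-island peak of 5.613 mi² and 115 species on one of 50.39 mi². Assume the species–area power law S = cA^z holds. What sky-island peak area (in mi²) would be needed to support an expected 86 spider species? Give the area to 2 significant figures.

9.7 mi²

z = ln(115/78) / ln(50.39/5.613) = 0.3882 / 2.1947 = 0.1769
c = 78 / 5.613^0.1769 = 78 / 1.357 = 57.49
A = (86/57.49)^(1/0.1769) ⇒ ln A = ln(1.496)/0.1769 = 2.2771
A = e^2.2771 ≈ 9.748 mi²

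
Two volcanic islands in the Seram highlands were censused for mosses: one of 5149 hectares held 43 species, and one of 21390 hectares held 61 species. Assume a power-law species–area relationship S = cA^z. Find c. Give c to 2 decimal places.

z = ln(S₂/S₁) / ln(A₂/A₁) = ln(61/43) / ln(21390/5149) = 0.3497 / 1.4241 = 0.2455
c = S₁ / A₁^z = 43 / 5149^0.2455 = 43 / 8.154 = 5.274

5.27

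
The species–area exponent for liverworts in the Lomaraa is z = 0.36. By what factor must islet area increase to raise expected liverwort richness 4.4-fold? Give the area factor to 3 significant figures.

61.3

(A₂/A₁)^0.36 = 4.4, so A₂/A₁ = 4.4^(1/0.36) = 4.4^2.778
ln(A₂/A₁) = ln 4.4 / 0.36 = 1.4816 / 0.36 = 4.1156
A₂/A₁ = e^4.1156 ≈ 61.29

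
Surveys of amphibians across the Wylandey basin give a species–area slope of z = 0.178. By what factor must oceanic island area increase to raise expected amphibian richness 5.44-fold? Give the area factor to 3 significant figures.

(A₂/A₁)^0.178 = 5.44, so A₂/A₁ = 5.44^(1/0.178) = 5.44^5.618
ln(A₂/A₁) = ln 5.44 / 0.178 = 1.6938 / 0.178 = 9.5156
A₂/A₁ = e^9.5156 ≈ 13570

13600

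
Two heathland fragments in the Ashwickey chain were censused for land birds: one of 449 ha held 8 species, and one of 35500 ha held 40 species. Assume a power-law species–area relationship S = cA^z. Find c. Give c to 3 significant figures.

z = ln(S₂/S₁) / ln(A₂/A₁) = ln(40/8) / ln(35500/449) = 1.6094 / 4.3703 = 0.3683
c = S₁ / A₁^z = 8 / 449^0.3683 = 8 / 9.479 = 0.844

0.844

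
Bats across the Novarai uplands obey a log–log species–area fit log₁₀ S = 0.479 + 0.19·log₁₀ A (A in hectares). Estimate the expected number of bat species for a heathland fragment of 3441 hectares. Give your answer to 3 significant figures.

14.2

S = 3.013 × 3441^0.19
ln S = ln 3.013 + 0.19 × ln 3441 = 1.1029 + 0.19 × 8.1435 = 2.6502
S = e^2.6502 ≈ 14.16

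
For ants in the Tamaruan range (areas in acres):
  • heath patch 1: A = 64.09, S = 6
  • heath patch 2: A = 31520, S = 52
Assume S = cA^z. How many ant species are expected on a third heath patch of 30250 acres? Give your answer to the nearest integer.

z = ln(52/6) / ln(31520/64.09) = 2.1595 / 6.1981 = 0.3484
c = 6 / 64.09^0.3484 = 6 / 4.261 = 1.408
S₃ = 1.408 × 30250^0.3484 = 1.408 × 36.4 ≈ 51.26

51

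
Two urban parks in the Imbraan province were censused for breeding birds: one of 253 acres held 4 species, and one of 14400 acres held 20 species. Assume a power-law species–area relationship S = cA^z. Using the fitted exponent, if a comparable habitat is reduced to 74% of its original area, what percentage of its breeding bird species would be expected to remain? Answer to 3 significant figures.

88.7%

z = ln(20/4) / ln(14400/253) = 1.6094 / 4.0416 = 0.3982
S_new/S_old = (A_new/A_old)^z = 0.74^0.3982 = exp(0.3982 × -0.3011) = 0.887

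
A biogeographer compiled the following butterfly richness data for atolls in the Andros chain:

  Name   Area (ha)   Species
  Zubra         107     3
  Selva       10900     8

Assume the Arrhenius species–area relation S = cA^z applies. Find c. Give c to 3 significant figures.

1.11

z = ln(S₂/S₁) / ln(A₂/A₁) = ln(8/3) / ln(10900/107) = 0.9808 / 4.6237 = 0.2121
c = S₁ / A₁^z = 3 / 107^0.2121 = 3 / 2.695 = 1.113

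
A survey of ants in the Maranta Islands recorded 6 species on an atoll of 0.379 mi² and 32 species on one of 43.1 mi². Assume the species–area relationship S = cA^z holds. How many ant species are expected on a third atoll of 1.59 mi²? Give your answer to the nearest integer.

10

z = ln(32/6) / ln(43.1/0.379) = 1.6740 / 4.7337 = 0.3536
c = 6 / 0.379^0.3536 = 6 / 0.7096 = 8.456
S₃ = 8.456 × 1.59^0.3536 = 8.456 × 1.178 ≈ 9.963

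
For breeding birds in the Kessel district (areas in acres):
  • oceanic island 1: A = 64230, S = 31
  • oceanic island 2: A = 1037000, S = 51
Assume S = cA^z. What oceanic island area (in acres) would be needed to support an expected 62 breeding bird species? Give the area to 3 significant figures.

z = ln(51/31) / ln(1037000/64230) = 0.4978 / 2.7816 = 0.1790
c = 31 / 64230^0.1790 = 31 / 7.252 = 4.275
A = (62/4.275)^(1/0.1790) ⇒ ln A = ln(14.5)/0.1790 = 14.9431
A = e^14.9431 ≈ 3088229 acres

3090000 acres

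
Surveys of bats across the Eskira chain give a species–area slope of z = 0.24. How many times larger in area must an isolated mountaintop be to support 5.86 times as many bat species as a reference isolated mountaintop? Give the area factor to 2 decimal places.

(A₂/A₁)^0.24 = 5.86, so A₂/A₁ = 5.86^(1/0.24) = 5.86^4.167
ln(A₂/A₁) = ln 5.86 / 0.24 = 1.7681 / 0.24 = 7.3673
A₂/A₁ = e^7.3673 ≈ 1583

1583.34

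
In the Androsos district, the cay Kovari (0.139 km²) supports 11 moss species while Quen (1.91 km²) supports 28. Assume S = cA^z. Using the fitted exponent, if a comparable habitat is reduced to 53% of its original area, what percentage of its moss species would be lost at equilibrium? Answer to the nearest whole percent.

z = ln(28/11) / ln(1.91/0.139) = 0.9343 / 2.6204 = 0.3566
S_new/S_old = (A_new/A_old)^z = 0.53^0.3566 = exp(0.3566 × -0.6349) = 0.7974
Fraction lost = 1 − 0.7974 = 0.2026

20%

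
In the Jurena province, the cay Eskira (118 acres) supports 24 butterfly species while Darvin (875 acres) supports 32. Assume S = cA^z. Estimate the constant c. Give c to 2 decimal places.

z = ln(S₂/S₁) / ln(A₂/A₁) = ln(32/24) / ln(875/118) = 0.2877 / 2.0035 = 0.1436
c = S₁ / A₁^z = 24 / 118^0.1436 = 24 / 1.984 = 12.1

12.10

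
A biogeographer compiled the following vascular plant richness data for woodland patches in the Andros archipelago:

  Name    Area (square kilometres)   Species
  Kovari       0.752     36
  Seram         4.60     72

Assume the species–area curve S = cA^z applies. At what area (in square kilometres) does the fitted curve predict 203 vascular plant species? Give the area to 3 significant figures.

z = ln(72/36) / ln(4.6/0.752) = 0.6931 / 1.8111 = 0.3827
c = 36 / 0.752^0.3827 = 36 / 0.8967 = 40.15
A = (203/40.15)^(1/0.3827) ⇒ ln A = ln(5.056)/0.3827 = 4.2344
A = e^4.2344 ≈ 69.02 square kilometres

69.0 square kilometres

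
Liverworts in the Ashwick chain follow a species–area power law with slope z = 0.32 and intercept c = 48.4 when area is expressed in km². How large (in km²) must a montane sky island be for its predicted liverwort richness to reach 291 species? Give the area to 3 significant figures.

291 = 48.4 × A^0.32  ⇒  A^0.32 = 291/48.4 = 6.012
ln A = ln(6.012) / 0.32 = 1.7938 / 0.32 = 5.6057
A = e^5.6057 ≈ 272 km²

272 km²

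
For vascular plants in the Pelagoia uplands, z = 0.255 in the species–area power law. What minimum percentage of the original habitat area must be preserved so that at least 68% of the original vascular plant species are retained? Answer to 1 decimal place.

Need (A_new/A_old)^0.255 = 0.68, so A_new/A_old = 0.68^(1/0.255) = 0.68^3.922
ln(A_new/A_old) = ln 0.68 / 0.255 = -0.3857 / 0.255 = -1.5124
A_new/A_old = e^-1.5124 ≈ 0.2204

22.0%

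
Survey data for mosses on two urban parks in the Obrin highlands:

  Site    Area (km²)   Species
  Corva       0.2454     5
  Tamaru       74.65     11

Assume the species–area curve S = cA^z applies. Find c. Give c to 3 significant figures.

6.07

z = ln(S₂/S₁) / ln(A₂/A₁) = ln(11/5) / ln(74.65/0.2454) = 0.7885 / 5.7177 = 0.1379
c = S₁ / A₁^z = 5 / 0.2454^0.1379 = 5 / 0.8239 = 6.069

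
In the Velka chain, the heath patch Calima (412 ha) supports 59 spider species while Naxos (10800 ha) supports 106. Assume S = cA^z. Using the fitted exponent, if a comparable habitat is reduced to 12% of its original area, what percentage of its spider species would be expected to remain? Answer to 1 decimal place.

z = ln(106/59) / ln(10800/412) = 0.5859 / 3.2663 = 0.1794
S_new/S_old = (A_new/A_old)^z = 0.12^0.1794 = exp(0.1794 × -2.1203) = 0.6836

68.4%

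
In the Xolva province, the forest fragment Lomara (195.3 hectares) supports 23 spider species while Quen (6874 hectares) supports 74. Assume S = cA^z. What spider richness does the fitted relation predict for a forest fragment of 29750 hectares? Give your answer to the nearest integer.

z = ln(74/23) / ln(6874/195.3) = 1.1686 / 3.5610 = 0.3282
c = 23 / 195.3^0.3282 = 23 / 5.646 = 4.074
S₃ = 4.074 × 29750^0.3282 = 4.074 × 29.38 ≈ 119.7

120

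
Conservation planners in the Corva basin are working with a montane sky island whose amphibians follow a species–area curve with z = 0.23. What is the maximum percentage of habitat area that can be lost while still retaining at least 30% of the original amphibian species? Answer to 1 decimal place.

Need (A_new/A_old)^0.23 = 0.3, so A_new/A_old = 0.3^(1/0.23) = 0.3^4.348
ln(A_new/A_old) = ln 0.3 / 0.23 = -1.2040 / 0.23 = -5.2347
A_new/A_old = e^-5.2347 ≈ 0.005329
Fraction that can be lost = 1 − 0.005329 = 0.9947

99.5%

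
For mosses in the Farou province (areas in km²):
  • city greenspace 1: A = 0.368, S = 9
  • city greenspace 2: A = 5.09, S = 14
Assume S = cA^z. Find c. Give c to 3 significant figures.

10.6

z = ln(S₂/S₁) / ln(A₂/A₁) = ln(14/9) / ln(5.09/0.368) = 0.4418 / 2.6270 = 0.1682
c = S₁ / A₁^z = 9 / 0.368^0.1682 = 9 / 0.8452 = 10.65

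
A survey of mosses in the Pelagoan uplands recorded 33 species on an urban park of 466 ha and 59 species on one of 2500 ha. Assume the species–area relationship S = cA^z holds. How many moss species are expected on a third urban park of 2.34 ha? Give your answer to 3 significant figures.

5.29

z = ln(59/33) / ln(2500/466) = 0.5810 / 1.6799 = 0.3459
c = 33 / 466^0.3459 = 33 / 8.374 = 3.941
S₃ = 3.941 × 2.34^0.3459 = 3.941 × 1.342 ≈ 5.288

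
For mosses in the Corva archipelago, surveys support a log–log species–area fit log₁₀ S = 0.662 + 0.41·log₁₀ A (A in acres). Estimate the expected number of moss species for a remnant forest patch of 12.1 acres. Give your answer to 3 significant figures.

S = 4.592 × 12.1^0.41
ln S = ln 4.592 + 0.41 × ln 12.1 = 1.5243 + 0.41 × 2.4932 = 2.5465
S = e^2.5465 ≈ 12.76

12.8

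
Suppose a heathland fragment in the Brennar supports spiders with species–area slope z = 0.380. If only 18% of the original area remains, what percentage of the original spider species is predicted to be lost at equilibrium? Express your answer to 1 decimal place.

47.9%

S_new/S_old = (A_new/A_old)^z = 0.18^0.38
= exp(0.38 × ln 0.18) = exp(0.38 × -1.7148) = exp(-0.6516) ≈ 0.5212
Fraction lost = 1 − 0.5212 = 0.4788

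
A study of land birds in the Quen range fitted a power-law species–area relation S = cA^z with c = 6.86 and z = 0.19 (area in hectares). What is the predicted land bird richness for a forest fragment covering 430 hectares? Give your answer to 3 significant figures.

21.7

S = 6.86 × 430^0.19 = 6.86 × 3.165 ≈ 21.71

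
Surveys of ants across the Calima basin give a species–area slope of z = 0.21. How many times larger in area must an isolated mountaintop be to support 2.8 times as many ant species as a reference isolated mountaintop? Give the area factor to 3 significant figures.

(A₂/A₁)^0.21 = 2.8, so A₂/A₁ = 2.8^(1/0.21) = 2.8^4.762
ln(A₂/A₁) = ln 2.8 / 0.21 = 1.0296 / 0.21 = 4.9029
A₂/A₁ = e^4.9029 ≈ 134.7

135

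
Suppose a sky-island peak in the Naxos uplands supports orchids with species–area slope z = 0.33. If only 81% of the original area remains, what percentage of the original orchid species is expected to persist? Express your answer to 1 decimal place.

S_new/S_old = (A_new/A_old)^z = 0.81^0.33
= exp(0.33 × ln 0.81) = exp(0.33 × -0.2107) = exp(-0.0695) ≈ 0.9328

93.3%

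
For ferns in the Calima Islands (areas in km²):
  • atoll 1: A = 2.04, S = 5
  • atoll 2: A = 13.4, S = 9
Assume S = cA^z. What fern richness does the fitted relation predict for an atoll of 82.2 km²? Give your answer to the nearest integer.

z = ln(9/5) / ln(13.4/2.04) = 0.5878 / 1.8823 = 0.3123
c = 5 / 2.04^0.3123 = 5 / 1.249 = 4.002
S₃ = 4.002 × 82.2^0.3123 = 4.002 × 3.962 ≈ 15.86

16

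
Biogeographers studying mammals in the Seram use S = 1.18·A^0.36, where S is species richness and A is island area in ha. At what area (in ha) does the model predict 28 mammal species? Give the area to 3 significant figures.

6610 ha

28 = 1.18 × A^0.36  ⇒  A^0.36 = 28/1.18 = 23.73
ln A = ln(23.73) / 0.36 = 3.1667 / 0.36 = 8.7964
A = e^8.7964 ≈ 6610 ha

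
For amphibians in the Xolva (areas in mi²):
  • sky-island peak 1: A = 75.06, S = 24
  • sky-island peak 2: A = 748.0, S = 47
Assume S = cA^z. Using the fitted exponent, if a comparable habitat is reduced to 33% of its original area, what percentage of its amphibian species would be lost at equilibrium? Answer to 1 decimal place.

z = ln(47/24) / ln(748/75.06) = 0.6721 / 2.2991 = 0.2923
S_new/S_old = (A_new/A_old)^z = 0.33^0.2923 = exp(0.2923 × -1.1087) = 0.7232
Fraction lost = 1 − 0.7232 = 0.2768

27.7%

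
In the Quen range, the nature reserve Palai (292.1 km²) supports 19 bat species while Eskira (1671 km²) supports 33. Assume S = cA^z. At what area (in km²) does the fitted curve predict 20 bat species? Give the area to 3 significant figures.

z = ln(33/19) / ln(1671/292.1) = 0.5521 / 1.7441 = 0.3165
c = 19 / 292.1^0.3165 = 19 / 6.032 = 3.15
A = (20/3.15)^(1/0.3165) ⇒ ln A = ln(6.349)/0.3165 = 5.8391
A = e^5.8391 ≈ 343.5 km²

343 km²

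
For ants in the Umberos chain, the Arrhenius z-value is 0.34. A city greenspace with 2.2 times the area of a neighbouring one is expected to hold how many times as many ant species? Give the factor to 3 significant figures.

S₂/S₁ = (A₂/A₁)^z = 2.2^0.34
ln(S₂/S₁) = 0.34 × ln 2.2 = 0.34 × 0.7885 = 0.2681
S₂/S₁ = e^0.2681 ≈ 1.307

1.31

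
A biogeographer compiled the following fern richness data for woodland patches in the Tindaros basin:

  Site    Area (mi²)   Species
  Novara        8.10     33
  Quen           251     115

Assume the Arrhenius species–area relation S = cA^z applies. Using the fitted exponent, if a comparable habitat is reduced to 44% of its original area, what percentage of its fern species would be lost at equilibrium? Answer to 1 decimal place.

25.8%

z = ln(115/33) / ln(251/8.1) = 1.2484 / 3.4336 = 0.3636
S_new/S_old = (A_new/A_old)^z = 0.44^0.3636 = exp(0.3636 × -0.8210) = 0.7419
Fraction lost = 1 − 0.7419 = 0.2581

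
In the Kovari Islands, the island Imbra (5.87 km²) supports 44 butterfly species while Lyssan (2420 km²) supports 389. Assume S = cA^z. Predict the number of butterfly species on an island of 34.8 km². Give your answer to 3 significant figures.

83.8

z = ln(389/44) / ln(2420/5.87) = 2.1794 / 6.0217 = 0.3619
c = 44 / 5.87^0.3619 = 44 / 1.898 = 23.19
S₃ = 23.19 × 34.8^0.3619 = 23.19 × 3.614 ≈ 83.79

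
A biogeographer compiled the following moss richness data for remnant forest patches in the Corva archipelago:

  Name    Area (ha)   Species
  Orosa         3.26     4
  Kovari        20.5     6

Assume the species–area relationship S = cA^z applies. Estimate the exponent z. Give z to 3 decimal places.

Taking logs: ln S = ln c + z ln A, so z = (ln S₂ − ln S₁)/(ln A₂ − ln A₁).
z = ln(6/4) / ln(20.5/3.26) = ln(1.5) / ln(6.288) = 0.4055 / 1.8387 = 0.2205

0.221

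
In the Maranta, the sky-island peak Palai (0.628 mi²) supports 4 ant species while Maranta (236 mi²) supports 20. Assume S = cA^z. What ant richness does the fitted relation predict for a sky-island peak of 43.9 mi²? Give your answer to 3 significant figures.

12.7

z = ln(20/4) / ln(236/0.628) = 1.6094 / 5.9290 = 0.2714
c = 4 / 0.628^0.2714 = 4 / 0.8814 = 4.538
S₃ = 4.538 × 43.9^0.2714 = 4.538 × 2.792 ≈ 12.67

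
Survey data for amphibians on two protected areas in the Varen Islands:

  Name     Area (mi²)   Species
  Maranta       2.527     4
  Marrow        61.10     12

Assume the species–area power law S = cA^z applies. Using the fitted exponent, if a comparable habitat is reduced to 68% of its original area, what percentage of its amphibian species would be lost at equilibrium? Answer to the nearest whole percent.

12%

z = ln(12/4) / ln(61.1/2.527) = 1.0986 / 3.1855 = 0.3449
S_new/S_old = (A_new/A_old)^z = 0.68^0.3449 = exp(0.3449 × -0.3857) = 0.8755
Fraction lost = 1 − 0.8755 = 0.1245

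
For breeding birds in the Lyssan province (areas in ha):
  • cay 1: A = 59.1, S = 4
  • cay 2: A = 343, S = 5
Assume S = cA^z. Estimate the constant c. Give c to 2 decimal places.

z = ln(S₂/S₁) / ln(A₂/A₁) = ln(5/4) / ln(343/59.1) = 0.2231 / 1.7585 = 0.1269
c = S₁ / A₁^z = 4 / 59.1^0.1269 = 4 / 1.678 = 2.384

2.38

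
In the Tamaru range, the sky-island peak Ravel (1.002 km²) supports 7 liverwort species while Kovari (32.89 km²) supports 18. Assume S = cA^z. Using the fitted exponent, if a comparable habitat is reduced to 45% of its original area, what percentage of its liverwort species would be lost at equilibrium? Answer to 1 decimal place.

z = ln(18/7) / ln(32.89/1.002) = 0.9445 / 3.4912 = 0.2705
S_new/S_old = (A_new/A_old)^z = 0.45^0.2705 = exp(0.2705 × -0.7985) = 0.8057
Fraction lost = 1 − 0.8057 = 0.1943

19.4%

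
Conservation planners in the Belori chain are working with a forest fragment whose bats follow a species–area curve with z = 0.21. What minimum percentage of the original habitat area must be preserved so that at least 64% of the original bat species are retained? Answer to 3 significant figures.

Need (A_new/A_old)^0.21 = 0.64, so A_new/A_old = 0.64^(1/0.21) = 0.64^4.762
ln(A_new/A_old) = ln 0.64 / 0.21 = -0.4463 / 0.21 = -2.1252
A_new/A_old = e^-2.1252 ≈ 0.1194

11.9%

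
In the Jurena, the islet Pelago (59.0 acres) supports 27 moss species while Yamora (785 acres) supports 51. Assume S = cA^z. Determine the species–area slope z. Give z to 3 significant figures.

Taking logs: ln S = ln c + z ln A, so z = (ln S₂ − ln S₁)/(ln A₂ − ln A₁).
z = ln(51/27) / ln(785/59) = ln(1.889) / ln(13.31) = 0.6360 / 2.5881 = 0.2457

0.246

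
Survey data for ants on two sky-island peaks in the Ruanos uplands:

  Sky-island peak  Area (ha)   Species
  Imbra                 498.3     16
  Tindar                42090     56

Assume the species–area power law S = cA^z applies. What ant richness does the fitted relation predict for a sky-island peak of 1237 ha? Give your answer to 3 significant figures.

20.7

z = ln(56/16) / ln(42090/498.3) = 1.2528 / 4.4364 = 0.2824
c = 16 / 498.3^0.2824 = 16 / 5.777 = 2.769
S₃ = 2.769 × 1237^0.2824 = 2.769 × 7.469 ≈ 20.68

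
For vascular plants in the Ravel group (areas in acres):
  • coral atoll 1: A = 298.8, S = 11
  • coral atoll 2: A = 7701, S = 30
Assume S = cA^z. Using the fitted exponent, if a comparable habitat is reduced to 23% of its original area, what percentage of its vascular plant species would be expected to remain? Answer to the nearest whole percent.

z = ln(30/11) / ln(7701/298.8) = 1.0033 / 3.2493 = 0.3088
S_new/S_old = (A_new/A_old)^z = 0.23^0.3088 = exp(0.3088 × -1.4697) = 0.6352

64%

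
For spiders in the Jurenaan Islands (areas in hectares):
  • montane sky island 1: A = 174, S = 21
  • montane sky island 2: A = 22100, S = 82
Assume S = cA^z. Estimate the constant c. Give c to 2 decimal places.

z = ln(S₂/S₁) / ln(A₂/A₁) = ln(82/21) / ln(22100/174) = 1.3622 / 4.8443 = 0.2812
c = S₁ / A₁^z = 21 / 174^0.2812 = 21 / 4.266 = 4.922

4.92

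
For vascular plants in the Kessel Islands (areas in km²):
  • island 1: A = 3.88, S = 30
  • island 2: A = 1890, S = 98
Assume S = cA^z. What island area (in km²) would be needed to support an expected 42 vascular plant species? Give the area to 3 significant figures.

22.5 km²

z = ln(98/30) / ln(1890/3.88) = 1.1838 / 6.1885 = 0.1913
c = 30 / 3.88^0.1913 = 30 / 1.296 = 23.15
A = (42/23.15)^(1/0.1913) ⇒ ln A = ln(1.815)/0.1913 = 3.1148
A = e^3.1148 ≈ 22.53 km²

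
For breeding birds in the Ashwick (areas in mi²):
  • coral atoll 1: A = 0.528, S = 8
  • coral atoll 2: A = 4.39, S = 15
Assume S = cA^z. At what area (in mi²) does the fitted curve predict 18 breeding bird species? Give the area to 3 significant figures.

8.11 mi²

z = ln(15/8) / ln(4.39/0.528) = 0.6286 / 2.1180 = 0.2968
c = 8 / 0.528^0.2968 = 8 / 0.8273 = 9.67
A = (18/9.67)^(1/0.2968) ⇒ ln A = ln(1.861)/0.2968 = 2.0936
A = e^2.0936 ≈ 8.114 mi²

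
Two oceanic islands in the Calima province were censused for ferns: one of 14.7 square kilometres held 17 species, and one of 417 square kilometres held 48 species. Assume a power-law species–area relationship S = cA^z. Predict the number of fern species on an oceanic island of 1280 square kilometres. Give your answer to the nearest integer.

68

z = ln(48/17) / ln(417/14.7) = 1.0380 / 3.3452 = 0.3103
c = 17 / 14.7^0.3103 = 17 / 2.303 = 7.383
S₃ = 7.383 × 1280^0.3103 = 7.383 × 9.207 ≈ 67.98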